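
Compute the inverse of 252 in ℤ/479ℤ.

gcd(479, 252) = 1.
By Bézout, 252×(230) + 479×(-121) = 1.
So 252×230 ≡ 1 (mod 479), and 230 mod 479 = 230.

230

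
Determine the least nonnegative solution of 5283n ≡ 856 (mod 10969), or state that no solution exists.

4514

gcd(10969, 5283) = 1.
1 divides 856, so solutions exist.
By Bézout, 5283·(-4736) + 10969·(2281) = 1.
So 5283·(-4736) ≡ 1 (mod 10969); multiply by 856: n ≡ -4054016 (mod 10969).
Smallest nonnegative: n = -4054016 mod 10969 = 4514.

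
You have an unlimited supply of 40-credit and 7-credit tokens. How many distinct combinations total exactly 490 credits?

2

Need nonnegative integers with 40j + 7k = 490.
gcd(40, 7) = 1, and 40·(3) + 7·(-17) = 1.
So (j₀, k₀) = (1470, -8330); general j = 1470 + 7t, k = -8330 - 40t.
j ≥ 0 ⇒ t ≥ -210; k ≥ 0 ⇒ t ≤ -209. That's 2 values of t.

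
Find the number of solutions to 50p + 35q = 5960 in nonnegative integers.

17

gcd(50, 35):
  50 = 1×35 + 15
  35 = 2×15 + 5
  15 = 3×5
so gcd(50, 35) = 5.
Back-substitute for Bézout coefficients:
  5 = 35 - 2×15
  ... = 50×(-2) + 35×(3)
Scale by 1192: one solution is (-2384, 3576). Reduce p mod 7: (3, 166).
General: p = 3 + 7t, q = 166 - 10t.
p ≥ 0 ⇒ t ≥ 0; q ≥ 0 ⇒ t ≤ 16. So t ∈ [0, 16]: 17 solutions.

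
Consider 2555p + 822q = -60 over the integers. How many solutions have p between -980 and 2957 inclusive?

5

gcd(2555, 822) = 1  (2555 = 3·822 + 89, 822 = 9·89 + 21, 89 = 4·21 + 5, 21 = 4·5 + 1, 5 = 5·1).
Back-substituting, 2555·(-157) + 822·(488) = 1.
Scale by -60: particular solution (9420, -29280); reduce p mod 822: (378, -1175).
General solution: p = 378 + 822t, q = -1175 - 2555t for integer t.
-980 ≤ 378 + 822t ≤ 2957 gives t ∈ [-1, 3], which is 5 values.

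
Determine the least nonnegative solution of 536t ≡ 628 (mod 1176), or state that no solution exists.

gcd(1176, 536) = 8.
8 does not divide 628, so the congruence has no solution.

no solution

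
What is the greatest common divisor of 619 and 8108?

1

gcd(8108, 619) = 1  (8108 = 13·619 + 61, 619 = 10·61 + 9, 61 = 6·9 + 7, 9 = 1·7 + 2, 7 = 3·2 + 1, 2 = 2·1).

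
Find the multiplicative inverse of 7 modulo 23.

gcd(23, 7):
  23 = 3·7 + 2
  7 = 3·2 + 1
  2 = 2·1
so gcd(23, 7) = 1.
Back-substitute for Bézout coefficients:
  1 = 7 - 3·2
  ... = 7·(10) + 23·(-3)
So 7·10 ≡ 1 (mod 23), and 10 mod 23 = 10.

10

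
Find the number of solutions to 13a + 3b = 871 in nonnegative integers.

gcd(13, 3) = 1.
By Bézout, 13×(1) + 3×(-4) = 1.
One solution: (1, 286).
General: a = 1 + 3t, b = 286 - 13t.
a ≥ 0 ⇒ t ≥ 0; b ≥ 0 ⇒ t ≤ 22. So t ∈ [0, 22]: 23 solutions.

23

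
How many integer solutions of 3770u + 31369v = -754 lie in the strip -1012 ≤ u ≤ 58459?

24

gcd(31369, 3770):
  31369 = 8*3770 + 1209
  3770 = 3*1209 + 143
  1209 = 8*143 + 65
  143 = 2*65 + 13
  65 = 5*13
so gcd(31369, 3770) = 13.
Back-substitute for Bézout coefficients:
  13 = 143 - 2*65
  ... = 3770*(441) + 31369*(-53)
Scale by -58: particular solution (-25578, 3074); reduce u mod 2413: (965, -116).
General solution: u = 965 + 2413t, v = -116 - 290t for integer t.
-1012 ≤ 965 + 2413t ≤ 58459 gives t ∈ [0, 23], which is 24 values.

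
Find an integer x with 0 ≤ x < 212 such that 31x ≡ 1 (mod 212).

171

gcd(212, 31):
  212 = 6*31 + 26
  31 = 1*26 + 5
  26 = 5*5 + 1
  5 = 5*1
so gcd(212, 31) = 1.
Back-substitute for Bézout coefficients:
  1 = 26 - 5*5
  ... = 31*(-41) + 212*(6)
So 31*-41 ≡ 1 (mod 212), and -41 mod 212 = 171.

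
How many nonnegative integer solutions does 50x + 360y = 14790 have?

8

gcd(360, 50) = 10.
By Bézout, 50*(-7) + 360*(1) = 10.
One solution: (15, 39).
General: x = 15 + 36t, y = 39 - 5t.
x ≥ 0 ⇒ t ≥ 0; y ≥ 0 ⇒ t ≤ 7. So t ∈ [0, 7]: 8 solutions.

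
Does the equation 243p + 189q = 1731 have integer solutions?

gcd(243, 189):
  243 = 1·189 + 54
  189 = 3·54 + 27
  54 = 2·27
so gcd(243, 189) = 27.
27 does not divide 1731 (remainder 3), so no integer solutions.

no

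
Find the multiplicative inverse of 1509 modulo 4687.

gcd(4687, 1509) = 1  (4687 = 3×1509 + 160, 1509 = 9×160 + 69, 160 = 2×69 + 22, 69 = 3×22 + 3, 22 = 7×3 + 1, 3 = 3×1).
Back-substituting, 1509×(-1494) + 4687×(481) = 1.
So 1509×-1494 ≡ 1 (mod 4687), and -1494 mod 4687 = 3193.

3193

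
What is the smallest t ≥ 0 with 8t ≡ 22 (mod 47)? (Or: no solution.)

gcd(47, 8) = 1  (47 = 5*8 + 7, 8 = 1*7 + 1, 7 = 7*1).
1 divides 22, so solutions exist.
Back-substituting, 8*(6) + 47*(-1) = 1.
So 8*(6) ≡ 1 (mod 47); multiply by 22: t ≡ 132 (mod 47).
Smallest nonnegative: t = 132 mod 47 = 38.

38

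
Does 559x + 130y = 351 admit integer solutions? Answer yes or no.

yes

gcd(559, 130):
  559 = 4×130 + 39
  130 = 3×39 + 13
  39 = 3×13
so gcd(559, 130) = 13.
13 divides 351, so integer solutions exist.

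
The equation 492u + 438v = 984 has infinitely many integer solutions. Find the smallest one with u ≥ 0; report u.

2

gcd(492, 438):
  492 = 1*438 + 54
  438 = 8*54 + 6
  54 = 9*6
so gcd(492, 438) = 6.
6 divides 984, so solutions exist.
Back-substitute for Bézout coefficients:
  6 = 438 - 8*54
  ... = 492*(-8) + 438*(9)
Scale by 984/6 = 164: (u₀, v₀) = (-1312, 1476).
General solution: u = -1312 + 73t, v = 1476 - 82t for integer t.
u ≥ 0: smallest is -1312 mod 73 = 2 (at t = 18), with v = 0.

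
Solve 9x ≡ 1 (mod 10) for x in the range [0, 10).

gcd(10, 9):
  10 = 1·9 + 1
  9 = 9·1
so gcd(10, 9) = 1.
Back-substitute for Bézout coefficients:
  1 = 10 - 1·9
  ... = 9·(-1) + 10·(1)
So 9·-1 ≡ 1 (mod 10), and -1 mod 10 = 9.

9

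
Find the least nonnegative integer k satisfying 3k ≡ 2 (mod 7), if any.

3

gcd(7, 3):
  7 = 2·3 + 1
  3 = 3·1
so gcd(7, 3) = 1.
1 divides 2, so solutions exist.
Back-substitute for Bézout coefficients:
  1 = 7 - 2·3
  ... = 3·(-2) + 7·(1)
So 3·(-2) ≡ 1 (mod 7); multiply by 2: k ≡ -4 (mod 7).
Smallest nonnegative: k = -4 mod 7 = 3.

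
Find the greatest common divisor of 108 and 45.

gcd(108, 45):
  108 = 2*45 + 18
  45 = 2*18 + 9
  18 = 2*9
so gcd(108, 45) = 9.

9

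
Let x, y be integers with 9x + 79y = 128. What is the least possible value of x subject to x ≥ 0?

23

gcd(79, 9):
  79 = 8×9 + 7
  9 = 1×7 + 2
  7 = 3×2 + 1
  2 = 2×1
so gcd(79, 9) = 1.
1 divides 128, so solutions exist.
Back-substitute for Bézout coefficients:
  1 = 7 - 3×2
  ... = 9×(-35) + 79×(4)
Scale by 128/1 = 128: (x₀, y₀) = (-4480, 512).
General solution: x = -4480 + 79t, y = 512 - 9t for integer t.
x ≥ 0: smallest is -4480 mod 79 = 23 (at t = 57), with y = -1.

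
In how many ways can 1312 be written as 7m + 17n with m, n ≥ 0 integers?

gcd(17, 7):
  17 = 2·7 + 3
  7 = 2·3 + 1
  3 = 3·1
so gcd(17, 7) = 1.
Back-substitute for Bézout coefficients:
  1 = 7 - 2·3
  ... = 7·(5) + 17·(-2)
Scale by 1312: one solution is (6560, -2624). Reduce m mod 17: (15, 71).
General: m = 15 + 17t, n = 71 - 7t.
m ≥ 0 ⇒ t ≥ 0; n ≥ 0 ⇒ t ≤ 10. So t ∈ [0, 10]: 11 solutions.

11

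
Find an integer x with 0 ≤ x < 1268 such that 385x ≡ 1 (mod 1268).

gcd(1268, 385):
  1268 = 3*385 + 113
  385 = 3*113 + 46
  113 = 2*46 + 21
  46 = 2*21 + 4
  21 = 5*4 + 1
  4 = 4*1
so gcd(1268, 385) = 1.
Back-substitute for Bézout coefficients:
  1 = 21 - 5*4
  ... = 385*(-303) + 1268*(92)
So 385*-303 ≡ 1 (mod 1268), and -303 mod 1268 = 965.

965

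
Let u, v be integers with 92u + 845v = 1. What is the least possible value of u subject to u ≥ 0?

248

gcd(845, 92):
  845 = 9×92 + 17
  92 = 5×17 + 7
  17 = 2×7 + 3
  7 = 2×3 + 1
  3 = 3×1
so gcd(845, 92) = 1.
1 divides 1, so solutions exist.
Back-substitute for Bézout coefficients:
  1 = 7 - 2×3
  ... = 92×(248) + 845×(-27)
Scale by 1/1 = 1: (u₀, v₀) = (248, -27).
General solution: u = 248 + 845t, v = -27 - 92t for integer t.
u ≥ 0: smallest is 248 mod 845 = 248 (at t = 0), with v = -27.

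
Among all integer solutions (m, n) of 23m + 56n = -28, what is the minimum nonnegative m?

gcd(56, 23):
  56 = 2·23 + 10
  23 = 2·10 + 3
  10 = 3·3 + 1
  3 = 3·1
so gcd(56, 23) = 1.
1 divides -28, so solutions exist.
Back-substitute for Bézout coefficients:
  1 = 10 - 3·3
  ... = 23·(-17) + 56·(7)
Scale by -28/1 = -28: (m₀, n₀) = (476, -196).
General solution: m = 476 + 56t, n = -196 - 23t for integer t.
m ≥ 0: smallest is 476 mod 56 = 28 (at t = -8), with n = -12.

28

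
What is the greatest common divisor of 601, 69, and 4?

1

gcd(601, 69):
  601 = 8·69 + 49
  69 = 1·49 + 20
  49 = 2·20 + 9
  20 = 2·9 + 2
  9 = 4·2 + 1
  2 = 2·1
so gcd(601, 69) = 1.
gcd(1, 4) = 1.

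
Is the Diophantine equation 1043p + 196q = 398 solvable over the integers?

gcd(1043, 196) = 7.
7 does not divide 398 (remainder 6), so no integer solutions.

no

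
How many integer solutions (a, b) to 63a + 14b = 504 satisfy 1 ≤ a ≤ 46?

23

gcd(63, 14) = 7.
By Bézout, 63·(1) + 14·(-4) = 7.
Particular solution: (0, 36).
General solution: a = 0 + 2t, b = 36 - 9t for integer t.
1 ≤ 0 + 2t ≤ 46 gives t ∈ [1, 23], which is 23 values.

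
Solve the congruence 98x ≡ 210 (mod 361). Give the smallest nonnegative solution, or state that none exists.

gcd(361, 98) = 1.
1 divides 210, so solutions exist.
By Bézout, 98*(70) + 361*(-19) = 1.
So 98*(70) ≡ 1 (mod 361); multiply by 210: x ≡ 14700 (mod 361).
Smallest nonnegative: x = 14700 mod 361 = 260.

260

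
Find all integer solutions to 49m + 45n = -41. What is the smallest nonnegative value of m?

gcd(49, 45):
  49 = 1*45 + 4
  45 = 11*4 + 1
  4 = 4*1
so gcd(49, 45) = 1.
1 divides -41, so solutions exist.
Back-substitute for Bézout coefficients:
  1 = 45 - 11*4
  ... = 49*(-11) + 45*(12)
Scale by -41/1 = -41: (m₀, n₀) = (451, -492).
General solution: m = 451 + 45t, n = -492 - 49t for integer t.
m ≥ 0: smallest is 451 mod 45 = 1 (at t = -10), with n = -2.

1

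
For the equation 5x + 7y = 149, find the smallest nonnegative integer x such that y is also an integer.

gcd(7, 5):
  7 = 1×5 + 2
  5 = 2×2 + 1
  2 = 2×1
so gcd(7, 5) = 1.
1 divides 149, so solutions exist.
Back-substitute for Bézout coefficients:
  1 = 5 - 2×2
  ... = 5×(3) + 7×(-2)
Scale by 149/1 = 149: (x₀, y₀) = (447, -298).
General solution: x = 447 + 7t, y = -298 - 5t for integer t.
x ≥ 0: smallest is 447 mod 7 = 6 (at t = -63), with y = 17.

6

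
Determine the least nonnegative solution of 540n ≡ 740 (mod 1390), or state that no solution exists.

58

gcd(1390, 540):
  1390 = 2·540 + 310
  540 = 1·310 + 230
  310 = 1·230 + 80
  230 = 2·80 + 70
  80 = 1·70 + 10
  70 = 7·10
so gcd(1390, 540) = 10.
10 divides 740, so solutions exist.
Back-substitute for Bézout coefficients:
  10 = 80 - 1·70
  ... = 540·(-18) + 1390·(7)
So 540·(-18) ≡ 10 (mod 1390); multiply by 74: n ≡ -1332 (mod 139).
Smallest nonnegative: n = -1332 mod 139 = 58.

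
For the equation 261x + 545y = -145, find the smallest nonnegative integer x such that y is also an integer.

gcd(545, 261):
  545 = 2×261 + 23
  261 = 11×23 + 8
  23 = 2×8 + 7
  8 = 1×7 + 1
  7 = 7×1
so gcd(545, 261) = 1.
1 divides -145, so solutions exist.
Back-substitute for Bézout coefficients:
  1 = 8 - 1×7
  ... = 261×(71) + 545×(-34)
Scale by -145/1 = -145: (x₀, y₀) = (-10295, 4930).
General solution: x = -10295 + 545t, y = 4930 - 261t for integer t.
x ≥ 0: smallest is -10295 mod 545 = 60 (at t = 19), with y = -29.

60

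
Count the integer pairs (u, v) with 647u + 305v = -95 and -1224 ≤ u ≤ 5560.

22

gcd(647, 305) = 1  (647 = 2*305 + 37, 305 = 8*37 + 9, 37 = 4*9 + 1, 9 = 9*1).
Back-substituting, 647*(33) + 305*(-70) = 1.
Scale by -95: particular solution (-3135, 6650); reduce u mod 305: (220, -467).
General solution: u = 220 + 305t, v = -467 - 647t for integer t.
-1224 ≤ 220 + 305t ≤ 5560 gives t ∈ [-4, 17], which is 22 values.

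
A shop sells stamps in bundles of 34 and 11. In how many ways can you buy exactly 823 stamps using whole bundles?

Need nonnegative integers with 34j + 11k = 823.
gcd(34, 11) = 1, and 34·(1) + 11·(-3) = 1.
So (j₀, k₀) = (823, -2469); general j = 823 + 11t, k = -2469 - 34t.
j ≥ 0 ⇒ t ≥ -74; k ≥ 0 ⇒ t ≤ -73. That's 2 values of t.

2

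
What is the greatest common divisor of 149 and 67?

1

gcd(149, 67):
  149 = 2*67 + 15
  67 = 4*15 + 7
  15 = 2*7 + 1
  7 = 7*1
so gcd(149, 67) = 1.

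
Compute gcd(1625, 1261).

13

gcd(1625, 1261):
  1625 = 1·1261 + 364
  1261 = 3·364 + 169
  364 = 2·169 + 26
  169 = 6·26 + 13
  26 = 2·13
so gcd(1625, 1261) = 13.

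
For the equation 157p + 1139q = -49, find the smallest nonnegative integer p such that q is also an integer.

94

gcd(1139, 157):
  1139 = 7*157 + 40
  157 = 3*40 + 37
  40 = 1*37 + 3
  37 = 12*3 + 1
  3 = 3*1
so gcd(1139, 157) = 1.
1 divides -49, so solutions exist.
Back-substitute for Bézout coefficients:
  1 = 37 - 12*3
  ... = 157*(370) + 1139*(-51)
Scale by -49/1 = -49: (p₀, q₀) = (-18130, 2499).
General solution: p = -18130 + 1139t, q = 2499 - 157t for integer t.
p ≥ 0: smallest is -18130 mod 1139 = 94 (at t = 16), with q = -13.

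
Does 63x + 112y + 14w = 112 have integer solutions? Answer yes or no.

yes

gcd(112, 63):
  112 = 1*63 + 49
  63 = 1*49 + 14
  49 = 3*14 + 7
  14 = 2*7
so gcd(112, 63) = 7.
gcd(7, 14) = 7.
7 divides 112, so integer solutions exist.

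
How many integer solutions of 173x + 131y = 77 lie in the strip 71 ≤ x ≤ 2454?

gcd(173, 131):
  173 = 1*131 + 42
  131 = 3*42 + 5
  42 = 8*5 + 2
  5 = 2*2 + 1
  2 = 2*1
so gcd(173, 131) = 1.
Back-substitute for Bézout coefficients:
  1 = 5 - 2*2
  ... = 173*(-53) + 131*(70)
Scale by 77: particular solution (-4081, 5390); reduce x mod 131: (111, -146).
General solution: x = 111 + 131t, y = -146 - 173t for integer t.
71 ≤ 111 + 131t ≤ 2454 gives t ∈ [0, 17], which is 18 values.

18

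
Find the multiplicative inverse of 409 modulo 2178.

655

gcd(2178, 409) = 1  (2178 = 5·409 + 133, 409 = 3·133 + 10, 133 = 13·10 + 3, 10 = 3·3 + 1, 3 = 3·1).
Back-substituting, 409·(655) + 2178·(-123) = 1.
So 409·655 ≡ 1 (mod 2178), and 655 mod 2178 = 655.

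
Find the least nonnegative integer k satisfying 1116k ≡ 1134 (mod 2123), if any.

gcd(2123, 1116):
  2123 = 1*1116 + 1007
  1116 = 1*1007 + 109
  1007 = 9*109 + 26
  109 = 4*26 + 5
  26 = 5*5 + 1
  5 = 5*1
so gcd(2123, 1116) = 1.
1 divides 1134, so solutions exist.
Back-substitute for Bézout coefficients:
  1 = 26 - 5*5
  ... = 1116*(-409) + 2123*(215)
So 1116*(-409) ≡ 1 (mod 2123); multiply by 1134: k ≡ -463806 (mod 2123).
Smallest nonnegative: k = -463806 mod 2123 = 1131.

1131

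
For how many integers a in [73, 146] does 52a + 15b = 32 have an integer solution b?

5

gcd(52, 15) = 1  (52 = 3×15 + 7, 15 = 2×7 + 1, 7 = 7×1).
Back-substituting, 52×(-2) + 15×(7) = 1.
Scale by 32: particular solution (-64, 224); reduce a mod 15: (11, -36).
General solution: a = 11 + 15t, b = -36 - 52t for integer t.
73 ≤ 11 + 15t ≤ 146 gives t ∈ [5, 9], which is 5 values.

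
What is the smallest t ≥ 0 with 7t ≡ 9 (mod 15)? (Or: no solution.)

12

gcd(15, 7):
  15 = 2·7 + 1
  7 = 7·1
so gcd(15, 7) = 1.
1 divides 9, so solutions exist.
Back-substitute for Bézout coefficients:
  1 = 15 - 2·7
  ... = 7·(-2) + 15·(1)
So 7·(-2) ≡ 1 (mod 15); multiply by 9: t ≡ -18 (mod 15).
Smallest nonnegative: t = -18 mod 15 = 12.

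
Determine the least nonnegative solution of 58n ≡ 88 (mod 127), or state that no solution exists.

111

gcd(127, 58) = 1.
1 divides 88, so solutions exist.
By Bézout, 58×(46) + 127×(-21) = 1.
So 58×(46) ≡ 1 (mod 127); multiply by 88: n ≡ 4048 (mod 127).
Smallest nonnegative: n = 4048 mod 127 = 111.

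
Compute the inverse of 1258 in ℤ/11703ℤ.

gcd(11703, 1258):
  11703 = 9·1258 + 381
  1258 = 3·381 + 115
  381 = 3·115 + 36
  115 = 3·36 + 7
  36 = 5·7 + 1
  7 = 7·1
so gcd(11703, 1258) = 1.
Back-substitute for Bézout coefficients:
  1 = 36 - 5·7
  ... = 1258·(-1628) + 11703·(175)
So 1258·-1628 ≡ 1 (mod 11703), and -1628 mod 11703 = 10075.

10075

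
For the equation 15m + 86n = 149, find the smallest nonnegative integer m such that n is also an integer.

gcd(86, 15) = 1  (86 = 5·15 + 11, 15 = 1·11 + 4, 11 = 2·4 + 3, 4 = 1·3 + 1, 3 = 3·1).
1 divides 149, so solutions exist.
Back-substituting, 15·(23) + 86·(-4) = 1.
Scale by 149/1 = 149: (m₀, n₀) = (3427, -596).
General solution: m = 3427 + 86t, n = -596 - 15t for integer t.
m ≥ 0: smallest is 3427 mod 86 = 73 (at t = -39), with n = -11.

73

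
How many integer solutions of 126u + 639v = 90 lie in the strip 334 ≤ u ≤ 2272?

gcd(639, 126):
  639 = 5·126 + 9
  126 = 14·9
so gcd(639, 126) = 9.
Back-substitute for Bézout coefficients:
  9 = 639 - 5·126
  ... = 126·(-5) + 639·(1)
Scale by 10: particular solution (-50, 10); reduce u mod 71: (21, -4).
General solution: u = 21 + 71t, v = -4 - 14t for integer t.
334 ≤ 21 + 71t ≤ 2272 gives t ∈ [5, 31], which is 27 values.

27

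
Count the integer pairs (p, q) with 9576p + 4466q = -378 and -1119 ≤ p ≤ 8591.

31

gcd(9576, 4466) = 14  (9576 = 2·4466 + 644, 4466 = 6·644 + 602, 644 = 1·602 + 42, 602 = 14·42 + 14, 42 = 3·14).
Back-substituting, 9576·(-104) + 4466·(223) = 14.
Scale by -27: particular solution (2808, -6021); reduce p mod 319: (256, -549).
General solution: p = 256 + 319t, q = -549 - 684t for integer t.
-1119 ≤ 256 + 319t ≤ 8591 gives t ∈ [-4, 26], which is 31 values.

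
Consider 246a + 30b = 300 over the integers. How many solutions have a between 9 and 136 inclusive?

26

gcd(246, 30) = 6  (246 = 8×30 + 6, 30 = 5×6).
Back-substituting, 246×(1) + 30×(-8) = 6.
Scale by 50: particular solution (50, -400); reduce a mod 5: (0, 10).
General solution: a = 0 + 5t, b = 10 - 41t for integer t.
9 ≤ 0 + 5t ≤ 136 gives t ∈ [2, 27], which is 26 values.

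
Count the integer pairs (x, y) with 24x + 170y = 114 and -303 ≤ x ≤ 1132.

gcd(170, 24) = 2.
By Bézout, 24×(-7) + 170×(1) = 2.
Particular solution: (26, -3).
General solution: x = 26 + 85t, y = -3 - 12t for integer t.
-303 ≤ 26 + 85t ≤ 1132 gives t ∈ [-3, 13], which is 17 values.

17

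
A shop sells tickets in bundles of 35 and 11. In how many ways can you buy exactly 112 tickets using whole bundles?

Need nonnegative integers with 35j + 11k = 112.
gcd(35, 11) = 1, and 35·(-5) + 11·(16) = 1.
So (j₀, k₀) = (-560, 1792); general j = -560 + 11t, k = 1792 - 35t.
j ≥ 0 ⇒ t ≥ 51; k ≥ 0 ⇒ t ≤ 51. That's 1 value of t.

1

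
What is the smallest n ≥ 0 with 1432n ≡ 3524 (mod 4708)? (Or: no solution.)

gcd(4708, 1432):
  4708 = 3*1432 + 412
  1432 = 3*412 + 196
  412 = 2*196 + 20
  196 = 9*20 + 16
  20 = 1*16 + 4
  16 = 4*4
so gcd(4708, 1432) = 4.
4 divides 3524, so solutions exist.
Back-substitute for Bézout coefficients:
  4 = 20 - 1*16
  ... = 1432*(-240) + 4708*(73)
So 1432*(-240) ≡ 4 (mod 4708); multiply by 881: n ≡ -211440 (mod 1177).
Smallest nonnegative: n = -211440 mod 1177 = 420.

420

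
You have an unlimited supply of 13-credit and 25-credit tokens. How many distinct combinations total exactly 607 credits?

2

Need nonnegative integers with 13j + 25k = 607.
gcd(13, 25) = 1, and 13·(2) + 25·(-1) = 1.
So (j₀, k₀) = (1214, -607); general j = 1214 + 25t, k = -607 - 13t.
j ≥ 0 ⇒ t ≥ -48; k ≥ 0 ⇒ t ≤ -47. That's 2 values of t.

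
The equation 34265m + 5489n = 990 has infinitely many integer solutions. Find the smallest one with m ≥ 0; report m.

gcd(34265, 5489):
  34265 = 6*5489 + 1331
  5489 = 4*1331 + 165
  1331 = 8*165 + 11
  165 = 15*11
so gcd(34265, 5489) = 11.
11 divides 990, so solutions exist.
Back-substitute for Bézout coefficients:
  11 = 1331 - 8*165
  ... = 34265*(33) + 5489*(-206)
Scale by 990/11 = 90: (m₀, n₀) = (2970, -18540).
General solution: m = 2970 + 499t, n = -18540 - 3115t for integer t.
m ≥ 0: smallest is 2970 mod 499 = 475 (at t = -5), with n = -2965.

475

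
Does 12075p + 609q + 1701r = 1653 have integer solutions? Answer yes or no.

no

gcd(12075, 609):
  12075 = 19×609 + 504
  609 = 1×504 + 105
  504 = 4×105 + 84
  105 = 1×84 + 21
  84 = 4×21
so gcd(12075, 609) = 21.
gcd(21, 1701) = 21.
21 does not divide 1653 (remainder 15), so no integer solutions.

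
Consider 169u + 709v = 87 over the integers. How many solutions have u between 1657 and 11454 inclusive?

gcd(709, 169) = 1  (709 = 4×169 + 33, 169 = 5×33 + 4, 33 = 8×4 + 1, 4 = 4×1).
Back-substituting, 169×(-172) + 709×(41) = 1.
Scale by 87: particular solution (-14964, 3567); reduce u mod 709: (634, -151).
General solution: u = 634 + 709t, v = -151 - 169t for integer t.
1657 ≤ 634 + 709t ≤ 11454 gives t ∈ [2, 15], which is 14 values.

14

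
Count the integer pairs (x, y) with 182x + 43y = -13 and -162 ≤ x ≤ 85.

gcd(182, 43) = 1.
By Bézout, 182×(13) + 43×(-55) = 1.
Particular solution: (3, -13).
General solution: x = 3 + 43t, y = -13 - 182t for integer t.
-162 ≤ 3 + 43t ≤ 85 gives t ∈ [-3, 1], which is 5 values.

5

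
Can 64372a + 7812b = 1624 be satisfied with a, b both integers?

gcd(64372, 7812) = 28  (64372 = 8×7812 + 1876, 7812 = 4×1876 + 308, 1876 = 6×308 + 28, 308 = 11×28).
28 divides 1624, so integer solutions exist.

yes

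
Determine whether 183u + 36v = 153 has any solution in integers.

yes

gcd(183, 36) = 3  (183 = 5×36 + 3, 36 = 12×3).
3 divides 153, so integer solutions exist.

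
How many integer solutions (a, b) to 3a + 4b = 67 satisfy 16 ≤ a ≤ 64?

gcd(4, 3):
  4 = 1*3 + 1
  3 = 3*1
so gcd(4, 3) = 1.
Back-substitute for Bézout coefficients:
  1 = 4 - 1*3
  ... = 3*(-1) + 4*(1)
Scale by 67: particular solution (-67, 67); reduce a mod 4: (1, 16).
General solution: a = 1 + 4t, b = 16 - 3t for integer t.
16 ≤ 1 + 4t ≤ 64 gives t ∈ [4, 15], which is 12 values.

12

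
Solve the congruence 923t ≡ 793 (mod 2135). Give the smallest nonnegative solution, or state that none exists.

gcd(2135, 923):
  2135 = 2×923 + 289
  923 = 3×289 + 56
  289 = 5×56 + 9
  56 = 6×9 + 2
  9 = 4×2 + 1
  2 = 2×1
so gcd(2135, 923) = 1.
1 divides 793, so solutions exist.
Back-substitute for Bézout coefficients:
  1 = 9 - 4×2
  ... = 923×(-953) + 2135×(412)
So 923×(-953) ≡ 1 (mod 2135); multiply by 793: t ≡ -755729 (mod 2135).
Smallest nonnegative: t = -755729 mod 2135 = 61.

61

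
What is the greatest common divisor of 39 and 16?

gcd(39, 16):
  39 = 2*16 + 7
  16 = 2*7 + 2
  7 = 3*2 + 1
  2 = 2*1
so gcd(39, 16) = 1.

1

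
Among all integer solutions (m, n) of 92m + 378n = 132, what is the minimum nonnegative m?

174

gcd(378, 92) = 2.
2 divides 132, so solutions exist.
By Bézout, 92·(37) + 378·(-9) = 2.
Scale by 132/2 = 66: (m₀, n₀) = (2442, -594).
General solution: m = 2442 + 189t, n = -594 - 46t for integer t.
m ≥ 0: smallest is 2442 mod 189 = 174 (at t = -12), with n = -42.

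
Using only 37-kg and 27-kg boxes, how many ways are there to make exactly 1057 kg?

1

Need nonnegative integers with 37j + 27k = 1057.
gcd(37, 27) = 1, and 37·(-8) + 27·(11) = 1.
So (j₀, k₀) = (-8456, 11627); general j = -8456 + 27t, k = 11627 - 37t.
j ≥ 0 ⇒ t ≥ 314; k ≥ 0 ⇒ t ≤ 314. That's 1 value of t.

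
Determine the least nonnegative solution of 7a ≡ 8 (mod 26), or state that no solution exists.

16

gcd(26, 7) = 1  (26 = 3*7 + 5, 7 = 1*5 + 2, 5 = 2*2 + 1, 2 = 2*1).
1 divides 8, so solutions exist.
Back-substituting, 7*(-11) + 26*(3) = 1.
So 7*(-11) ≡ 1 (mod 26); multiply by 8: a ≡ -88 (mod 26).
Smallest nonnegative: a = -88 mod 26 = 16.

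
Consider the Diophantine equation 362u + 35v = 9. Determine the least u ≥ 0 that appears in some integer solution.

27

gcd(362, 35) = 1  (362 = 10*35 + 12, 35 = 2*12 + 11, 12 = 1*11 + 1, 11 = 11*1).
1 divides 9, so solutions exist.
Back-substituting, 362*(3) + 35*(-31) = 1.
Scale by 9/1 = 9: (u₀, v₀) = (27, -279).
General solution: u = 27 + 35t, v = -279 - 362t for integer t.
u ≥ 0: smallest is 27 mod 35 = 27 (at t = 0), with v = -279.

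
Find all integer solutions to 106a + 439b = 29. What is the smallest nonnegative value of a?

gcd(439, 106):
  439 = 4·106 + 15
  106 = 7·15 + 1
  15 = 15·1
so gcd(439, 106) = 1.
1 divides 29, so solutions exist.
Back-substitute for Bézout coefficients:
  1 = 106 - 7·15
  ... = 106·(29) + 439·(-7)
Scale by 29/1 = 29: (a₀, b₀) = (841, -203).
General solution: a = 841 + 439t, b = -203 - 106t for integer t.
a ≥ 0: smallest is 841 mod 439 = 402 (at t = -1), with b = -97.

402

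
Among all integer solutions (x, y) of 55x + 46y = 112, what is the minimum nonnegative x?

38

gcd(55, 46):
  55 = 1*46 + 9
  46 = 5*9 + 1
  9 = 9*1
so gcd(55, 46) = 1.
1 divides 112, so solutions exist.
Back-substitute for Bézout coefficients:
  1 = 46 - 5*9
  ... = 55*(-5) + 46*(6)
Scale by 112/1 = 112: (x₀, y₀) = (-560, 672).
General solution: x = -560 + 46t, y = 672 - 55t for integer t.
x ≥ 0: smallest is -560 mod 46 = 38 (at t = 13), with y = -43.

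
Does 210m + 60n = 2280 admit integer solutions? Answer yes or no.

yes

gcd(210, 60) = 30.
30 divides 2280, so integer solutions exist.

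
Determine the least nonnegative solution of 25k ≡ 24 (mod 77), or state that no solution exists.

gcd(77, 25) = 1  (77 = 3*25 + 2, 25 = 12*2 + 1, 2 = 2*1).
1 divides 24, so solutions exist.
Back-substituting, 25*(37) + 77*(-12) = 1.
So 25*(37) ≡ 1 (mod 77); multiply by 24: k ≡ 888 (mod 77).
Smallest nonnegative: k = 888 mod 77 = 41.

41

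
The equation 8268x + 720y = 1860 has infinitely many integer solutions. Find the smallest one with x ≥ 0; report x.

gcd(8268, 720):
  8268 = 11*720 + 348
  720 = 2*348 + 24
  348 = 14*24 + 12
  24 = 2*12
so gcd(8268, 720) = 12.
12 divides 1860, so solutions exist.
Back-substitute for Bézout coefficients:
  12 = 348 - 14*24
  ... = 8268*(29) + 720*(-333)
Scale by 1860/12 = 155: (x₀, y₀) = (4495, -51615).
General solution: x = 4495 + 60t, y = -51615 - 689t for integer t.
x ≥ 0: smallest is 4495 mod 60 = 55 (at t = -74), with y = -629.

55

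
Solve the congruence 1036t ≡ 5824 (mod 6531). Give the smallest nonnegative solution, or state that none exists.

gcd(6531, 1036):
  6531 = 6*1036 + 315
  1036 = 3*315 + 91
  315 = 3*91 + 42
  91 = 2*42 + 7
  42 = 6*7
so gcd(6531, 1036) = 7.
7 divides 5824, so solutions exist.
Back-substitute for Bézout coefficients:
  7 = 91 - 2*42
  ... = 1036*(145) + 6531*(-23)
So 1036*(145) ≡ 7 (mod 6531); multiply by 832: t ≡ 120640 (mod 933).
Smallest nonnegative: t = 120640 mod 933 = 283.

283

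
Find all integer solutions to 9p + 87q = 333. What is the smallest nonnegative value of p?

8

gcd(87, 9) = 3  (87 = 9×9 + 6, 9 = 1×6 + 3, 6 = 2×3).
3 divides 333, so solutions exist.
Back-substituting, 9×(10) + 87×(-1) = 3.
Scale by 333/3 = 111: (p₀, q₀) = (1110, -111).
General solution: p = 1110 + 29t, q = -111 - 3t for integer t.
p ≥ 0: smallest is 1110 mod 29 = 8 (at t = -38), with q = 3.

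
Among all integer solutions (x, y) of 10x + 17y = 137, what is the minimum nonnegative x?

gcd(17, 10) = 1  (17 = 1·10 + 7, 10 = 1·7 + 3, 7 = 2·3 + 1, 3 = 3·1).
1 divides 137, so solutions exist.
Back-substituting, 10·(-5) + 17·(3) = 1.
Scale by 137/1 = 137: (x₀, y₀) = (-685, 411).
General solution: x = -685 + 17t, y = 411 - 10t for integer t.
x ≥ 0: smallest is -685 mod 17 = 12 (at t = 41), with y = 1.

12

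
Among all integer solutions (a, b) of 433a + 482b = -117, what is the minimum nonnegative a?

gcd(482, 433) = 1  (482 = 1·433 + 49, 433 = 8·49 + 41, 49 = 1·41 + 8, 41 = 5·8 + 1, 8 = 8·1).
1 divides -117, so solutions exist.
Back-substituting, 433·(59) + 482·(-53) = 1.
Scale by -117/1 = -117: (a₀, b₀) = (-6903, 6201).
General solution: a = -6903 + 482t, b = 6201 - 433t for integer t.
a ≥ 0: smallest is -6903 mod 482 = 327 (at t = 15), with b = -294.

327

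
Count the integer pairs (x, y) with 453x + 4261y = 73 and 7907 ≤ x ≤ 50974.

10

gcd(4261, 453) = 1.
By Bézout, 453*(301) + 4261*(-32) = 1.
Particular solution: (668, -71).
General solution: x = 668 + 4261t, y = -71 - 453t for integer t.
7907 ≤ 668 + 4261t ≤ 50974 gives t ∈ [2, 11], which is 10 values.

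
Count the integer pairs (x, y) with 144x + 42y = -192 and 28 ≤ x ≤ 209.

26

gcd(144, 42):
  144 = 3·42 + 18
  42 = 2·18 + 6
  18 = 3·6
so gcd(144, 42) = 6.
Back-substitute for Bézout coefficients:
  6 = 42 - 2·18
  ... = 144·(-2) + 42·(7)
Scale by -32: particular solution (64, -224); reduce x mod 7: (1, -8).
General solution: x = 1 + 7t, y = -8 - 24t for integer t.
28 ≤ 1 + 7t ≤ 209 gives t ∈ [4, 29], which is 26 values.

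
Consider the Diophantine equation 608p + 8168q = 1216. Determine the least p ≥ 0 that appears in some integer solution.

gcd(8168, 608) = 8  (8168 = 13·608 + 264, 608 = 2·264 + 80, 264 = 3·80 + 24, 80 = 3·24 + 8, 24 = 3·8).
8 divides 1216, so solutions exist.
Back-substituting, 608·(309) + 8168·(-23) = 8.
Scale by 1216/8 = 152: (p₀, q₀) = (46968, -3496).
General solution: p = 46968 + 1021t, q = -3496 - 76t for integer t.
p ≥ 0: smallest is 46968 mod 1021 = 2 (at t = -46), with q = 0.

2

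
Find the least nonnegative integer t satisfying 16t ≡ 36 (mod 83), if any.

23

gcd(83, 16) = 1.
1 divides 36, so solutions exist.
By Bézout, 16×(26) + 83×(-5) = 1.
So 16×(26) ≡ 1 (mod 83); multiply by 36: t ≡ 936 (mod 83).
Smallest nonnegative: t = 936 mod 83 = 23.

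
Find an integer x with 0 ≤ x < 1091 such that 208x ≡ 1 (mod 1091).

278

gcd(1091, 208) = 1.
By Bézout, 208·(278) + 1091·(-53) = 1.
So 208·278 ≡ 1 (mod 1091), and 278 mod 1091 = 278.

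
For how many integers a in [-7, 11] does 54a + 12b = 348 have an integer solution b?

gcd(54, 12) = 6  (54 = 4×12 + 6, 12 = 2×6).
Back-substituting, 54×(1) + 12×(-4) = 6.
Scale by 58: particular solution (58, -232); reduce a mod 2: (0, 29).
General solution: a = 0 + 2t, b = 29 - 9t for integer t.
-7 ≤ 0 + 2t ≤ 11 gives t ∈ [-3, 5], which is 9 values.

9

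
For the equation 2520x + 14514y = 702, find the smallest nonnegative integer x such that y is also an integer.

gcd(14514, 2520):
  14514 = 5*2520 + 1914
  2520 = 1*1914 + 606
  1914 = 3*606 + 96
  606 = 6*96 + 30
  96 = 3*30 + 6
  30 = 5*6
so gcd(14514, 2520) = 6.
6 divides 702, so solutions exist.
Back-substitute for Bézout coefficients:
  6 = 96 - 3*30
  ... = 2520*(-455) + 14514*(79)
Scale by 702/6 = 117: (x₀, y₀) = (-53235, 9243).
General solution: x = -53235 + 2419t, y = 9243 - 420t for integer t.
x ≥ 0: smallest is -53235 mod 2419 = 2402 (at t = 23), with y = -417.

2402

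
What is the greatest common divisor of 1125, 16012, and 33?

gcd(16012, 1125) = 1.
gcd(1, 33) = 1.

1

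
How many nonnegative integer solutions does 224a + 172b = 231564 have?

gcd(224, 172):
  224 = 1*172 + 52
  172 = 3*52 + 16
  52 = 3*16 + 4
  16 = 4*4
so gcd(224, 172) = 4.
Back-substitute for Bézout coefficients:
  4 = 52 - 3*16
  ... = 224*(10) + 172*(-13)
Scale by 57891: one solution is (578910, -752583). Reduce a mod 43: (1, 1345).
General: a = 1 + 43t, b = 1345 - 56t.
a ≥ 0 ⇒ t ≥ 0; b ≥ 0 ⇒ t ≤ 24. So t ∈ [0, 24]: 25 solutions.

25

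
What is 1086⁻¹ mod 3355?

gcd(3355, 1086) = 1.
By Bézout, 1086×(1591) + 3355×(-515) = 1.
So 1086×1591 ≡ 1 (mod 3355), and 1591 mod 3355 = 1591.

1591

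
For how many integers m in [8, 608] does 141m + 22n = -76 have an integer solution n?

27

gcd(141, 22):
  141 = 6×22 + 9
  22 = 2×9 + 4
  9 = 2×4 + 1
  4 = 4×1
so gcd(141, 22) = 1.
Back-substitute for Bézout coefficients:
  1 = 9 - 2×4
  ... = 141×(5) + 22×(-32)
Scale by -76: particular solution (-380, 2432); reduce m mod 22: (16, -106).
General solution: m = 16 + 22t, n = -106 - 141t for integer t.
8 ≤ 16 + 22t ≤ 608 gives t ∈ [0, 26], which is 27 values.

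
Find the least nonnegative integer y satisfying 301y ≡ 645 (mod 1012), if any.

gcd(1012, 301):
  1012 = 3*301 + 109
  301 = 2*109 + 83
  109 = 1*83 + 26
  83 = 3*26 + 5
  26 = 5*5 + 1
  5 = 5*1
so gcd(1012, 301) = 1.
1 divides 645, so solutions exist.
Back-substitute for Bézout coefficients:
  1 = 26 - 5*5
  ... = 301*(-195) + 1012*(58)
So 301*(-195) ≡ 1 (mod 1012); multiply by 645: y ≡ -125775 (mod 1012).
Smallest nonnegative: y = -125775 mod 1012 = 725.

725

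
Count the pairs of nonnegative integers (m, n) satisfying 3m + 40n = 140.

gcd(40, 3) = 1.
By Bézout, 3*(-13) + 40*(1) = 1.
One solution: (20, 2).
General: m = 20 + 40t, n = 2 - 3t.
m ≥ 0 ⇒ t ≥ 0; n ≥ 0 ⇒ t ≤ 0. So t ∈ [0, 0]: 1 solution.

1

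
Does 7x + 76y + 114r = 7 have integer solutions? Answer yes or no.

yes

gcd(76, 7):
  76 = 10*7 + 6
  7 = 1*6 + 1
  6 = 6*1
so gcd(76, 7) = 1.
gcd(1, 114) = 1.
1 divides 7, so integer solutions exist.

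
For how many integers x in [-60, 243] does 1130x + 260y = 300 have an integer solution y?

11

gcd(1130, 260) = 10.
By Bézout, 1130×(3) + 260×(-13) = 10.
Particular solution: (12, -51).
General solution: x = 12 + 26t, y = -51 - 113t for integer t.
-60 ≤ 12 + 26t ≤ 243 gives t ∈ [-2, 8], which is 11 values.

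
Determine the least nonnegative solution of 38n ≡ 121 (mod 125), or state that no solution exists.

92

gcd(125, 38) = 1  (125 = 3·38 + 11, 38 = 3·11 + 5, 11 = 2·5 + 1, 5 = 5·1).
1 divides 121, so solutions exist.
Back-substituting, 38·(-23) + 125·(7) = 1.
So 38·(-23) ≡ 1 (mod 125); multiply by 121: n ≡ -2783 (mod 125).
Smallest nonnegative: n = -2783 mod 125 = 92.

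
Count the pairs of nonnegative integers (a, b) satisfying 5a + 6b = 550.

19

gcd(6, 5) = 1.
By Bézout, 5*(-1) + 6*(1) = 1.
One solution: (2, 90).
General: a = 2 + 6t, b = 90 - 5t.
a ≥ 0 ⇒ t ≥ 0; b ≥ 0 ⇒ t ≤ 18. So t ∈ [0, 18]: 19 solutions.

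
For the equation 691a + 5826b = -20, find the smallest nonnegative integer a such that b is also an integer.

gcd(5826, 691):
  5826 = 8·691 + 298
  691 = 2·298 + 95
  298 = 3·95 + 13
  95 = 7·13 + 4
  13 = 3·4 + 1
  4 = 4·1
so gcd(5826, 691) = 1.
1 divides -20, so solutions exist.
Back-substitute for Bézout coefficients:
  1 = 13 - 3·4
  ... = 691·(-1349) + 5826·(160)
Scale by -20/1 = -20: (a₀, b₀) = (26980, -3200).
General solution: a = 26980 + 5826t, b = -3200 - 691t for integer t.
a ≥ 0: smallest is 26980 mod 5826 = 3676 (at t = -4), with b = -436.

3676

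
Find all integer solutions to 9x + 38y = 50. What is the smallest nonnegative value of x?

14

gcd(38, 9) = 1.
1 divides 50, so solutions exist.
By Bézout, 9*(17) + 38*(-4) = 1.
Scale by 50/1 = 50: (x₀, y₀) = (850, -200).
General solution: x = 850 + 38t, y = -200 - 9t for integer t.
x ≥ 0: smallest is 850 mod 38 = 14 (at t = -22), with y = -2.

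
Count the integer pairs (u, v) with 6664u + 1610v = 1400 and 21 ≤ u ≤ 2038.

gcd(6664, 1610) = 14  (6664 = 4*1610 + 224, 1610 = 7*224 + 42, 224 = 5*42 + 14, 42 = 3*14).
Back-substituting, 6664*(36) + 1610*(-149) = 14.
Scale by 100: particular solution (3600, -14900); reduce u mod 115: (35, -144).
General solution: u = 35 + 115t, v = -144 - 476t for integer t.
21 ≤ 35 + 115t ≤ 2038 gives t ∈ [0, 17], which is 18 values.

18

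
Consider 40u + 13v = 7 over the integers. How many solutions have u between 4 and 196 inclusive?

15

gcd(40, 13) = 1  (40 = 3×13 + 1, 13 = 13×1).
Back-substituting, 40×(1) + 13×(-3) = 1.
Scale by 7: particular solution (7, -21); reduce u mod 13: (7, -21).
General solution: u = 7 + 13t, v = -21 - 40t for integer t.
4 ≤ 7 + 13t ≤ 196 gives t ∈ [0, 14], which is 15 values.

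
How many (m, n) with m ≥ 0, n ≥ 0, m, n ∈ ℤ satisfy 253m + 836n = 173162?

9

gcd(836, 253):
  836 = 3·253 + 77
  253 = 3·77 + 22
  77 = 3·22 + 11
  22 = 2·11
so gcd(836, 253) = 11.
Back-substitute for Bézout coefficients:
  11 = 77 - 3·22
  ... = 253·(-33) + 836·(10)
Scale by 15742: one solution is (-519486, 157420). Reduce m mod 76: (50, 192).
General: m = 50 + 76t, n = 192 - 23t.
m ≥ 0 ⇒ t ≥ 0; n ≥ 0 ⇒ t ≤ 8. So t ∈ [0, 8]: 9 solutions.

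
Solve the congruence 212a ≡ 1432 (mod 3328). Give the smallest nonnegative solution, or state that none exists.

462

gcd(3328, 212) = 4  (3328 = 15*212 + 148, 212 = 1*148 + 64, 148 = 2*64 + 20, 64 = 3*20 + 4, 20 = 5*4).
4 divides 1432, so solutions exist.
Back-substituting, 212*(157) + 3328*(-10) = 4.
So 212*(157) ≡ 4 (mod 3328); multiply by 358: a ≡ 56206 (mod 832).
Smallest nonnegative: a = 56206 mod 832 = 462.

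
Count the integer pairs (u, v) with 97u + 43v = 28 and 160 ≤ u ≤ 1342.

27

gcd(97, 43) = 1  (97 = 2·43 + 11, 43 = 3·11 + 10, 11 = 1·10 + 1, 10 = 10·1).
Back-substituting, 97·(4) + 43·(-9) = 1.
Scale by 28: particular solution (112, -252); reduce u mod 43: (26, -58).
General solution: u = 26 + 43t, v = -58 - 97t for integer t.
160 ≤ 26 + 43t ≤ 1342 gives t ∈ [4, 30], which is 27 values.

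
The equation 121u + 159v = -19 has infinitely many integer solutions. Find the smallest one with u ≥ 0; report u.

80

gcd(159, 121) = 1.
1 divides -19, so solutions exist.
By Bézout, 121*(46) + 159*(-35) = 1.
Scale by -19/1 = -19: (u₀, v₀) = (-874, 665).
General solution: u = -874 + 159t, v = 665 - 121t for integer t.
u ≥ 0: smallest is -874 mod 159 = 80 (at t = 6), with v = -61.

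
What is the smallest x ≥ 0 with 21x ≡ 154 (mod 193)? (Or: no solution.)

gcd(193, 21) = 1  (193 = 9×21 + 4, 21 = 5×4 + 1, 4 = 4×1).
1 divides 154, so solutions exist.
Back-substituting, 21×(46) + 193×(-5) = 1.
So 21×(46) ≡ 1 (mod 193); multiply by 154: x ≡ 7084 (mod 193).
Smallest nonnegative: x = 7084 mod 193 = 136.

136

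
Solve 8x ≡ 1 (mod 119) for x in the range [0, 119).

gcd(119, 8) = 1.
By Bézout, 8·(15) + 119·(-1) = 1.
So 8·15 ≡ 1 (mod 119), and 15 mod 119 = 15.

15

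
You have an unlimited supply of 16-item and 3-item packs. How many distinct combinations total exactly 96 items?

3

Need nonnegative integers with 16j + 3k = 96.
gcd(16, 3) = 1, and 16·(1) + 3·(-5) = 1.
So (j₀, k₀) = (96, -480); general j = 96 + 3t, k = -480 - 16t.
j ≥ 0 ⇒ t ≥ -32; k ≥ 0 ⇒ t ≤ -30. That's 3 values of t.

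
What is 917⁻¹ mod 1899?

gcd(1899, 917) = 1  (1899 = 2×917 + 65, 917 = 14×65 + 7, 65 = 9×7 + 2, 7 = 3×2 + 1, 2 = 2×1).
Back-substituting, 917×(818) + 1899×(-395) = 1.
So 917×818 ≡ 1 (mod 1899), and 818 mod 1899 = 818.

818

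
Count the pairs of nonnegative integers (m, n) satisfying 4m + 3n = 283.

gcd(4, 3) = 1.
By Bézout, 4×(1) + 3×(-1) = 1.
One solution: (1, 93).
General: m = 1 + 3t, n = 93 - 4t.
m ≥ 0 ⇒ t ≥ 0; n ≥ 0 ⇒ t ≤ 23. So t ∈ [0, 23]: 24 solutions.

24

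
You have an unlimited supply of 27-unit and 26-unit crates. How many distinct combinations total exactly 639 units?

Need nonnegative integers with 27j + 26k = 639.
gcd(27, 26) = 1, and 27·(1) + 26·(-1) = 1.
So (j₀, k₀) = (639, -639); general j = 639 + 26t, k = -639 - 27t.
j ≥ 0 ⇒ t ≥ -24; k ≥ 0 ⇒ t ≤ -24. That's 1 value of t.

1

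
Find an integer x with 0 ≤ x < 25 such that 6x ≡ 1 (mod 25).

21

gcd(25, 6) = 1.
By Bézout, 6×(-4) + 25×(1) = 1.
So 6×-4 ≡ 1 (mod 25), and -4 mod 25 = 21.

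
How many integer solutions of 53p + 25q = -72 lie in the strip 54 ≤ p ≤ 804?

gcd(53, 25) = 1  (53 = 2*25 + 3, 25 = 8*3 + 1, 3 = 3*1).
Back-substituting, 53*(-8) + 25*(17) = 1.
Scale by -72: particular solution (576, -1224); reduce p mod 25: (1, -5).
General solution: p = 1 + 25t, q = -5 - 53t for integer t.
54 ≤ 1 + 25t ≤ 804 gives t ∈ [3, 32], which is 30 values.

30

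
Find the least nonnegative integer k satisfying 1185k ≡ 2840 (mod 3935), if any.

gcd(3935, 1185) = 5.
5 divides 2840, so solutions exist.
By Bézout, 1185*(176) + 3935*(-53) = 5.
So 1185*(176) ≡ 5 (mod 3935); multiply by 568: k ≡ 99968 (mod 787).
Smallest nonnegative: k = 99968 mod 787 = 19.

19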